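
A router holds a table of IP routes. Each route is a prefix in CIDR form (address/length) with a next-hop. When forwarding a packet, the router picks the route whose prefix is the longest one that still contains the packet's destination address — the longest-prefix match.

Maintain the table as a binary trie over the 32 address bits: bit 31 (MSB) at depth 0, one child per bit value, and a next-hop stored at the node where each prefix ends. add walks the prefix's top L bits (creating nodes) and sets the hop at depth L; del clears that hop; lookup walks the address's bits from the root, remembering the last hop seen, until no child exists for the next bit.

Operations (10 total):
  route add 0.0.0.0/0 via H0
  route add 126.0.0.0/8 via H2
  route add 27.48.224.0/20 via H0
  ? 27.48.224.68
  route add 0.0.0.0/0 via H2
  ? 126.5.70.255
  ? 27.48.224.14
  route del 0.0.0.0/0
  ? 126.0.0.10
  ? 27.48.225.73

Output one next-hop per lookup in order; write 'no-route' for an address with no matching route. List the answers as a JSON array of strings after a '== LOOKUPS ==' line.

Apply in order:
  add 0.0.0.0/0 -> H0 at depth 0
  add 126.0.0.0/8 -> H2 at depth 8
  add 27.48.224.0/20 -> H0 at depth 20
  Q 27.48.224.68: descend 00011011001100001110 ; hops seen [H0,H0] ; pick H0
  add 0.0.0.0/0 -> H2 at depth 0
  Q 126.5.70.255: descend 01111110 ; hops seen [H2,H2] ; pick H2
  Q 27.48.224.14: descend 00011011001100001110 ; hops seen [H2,H0] ; pick H0
  del 0.0.0.0/0 (clear depth 0)
  Q 126.0.0.10: descend 01111110 ; hops seen [H2] ; pick H2
  Q 27.48.225.73: descend 00011011001100001110 ; hops seen [H0] ; pick H0

== LOOKUPS ==
["H0","H2","H0","H2","H0"]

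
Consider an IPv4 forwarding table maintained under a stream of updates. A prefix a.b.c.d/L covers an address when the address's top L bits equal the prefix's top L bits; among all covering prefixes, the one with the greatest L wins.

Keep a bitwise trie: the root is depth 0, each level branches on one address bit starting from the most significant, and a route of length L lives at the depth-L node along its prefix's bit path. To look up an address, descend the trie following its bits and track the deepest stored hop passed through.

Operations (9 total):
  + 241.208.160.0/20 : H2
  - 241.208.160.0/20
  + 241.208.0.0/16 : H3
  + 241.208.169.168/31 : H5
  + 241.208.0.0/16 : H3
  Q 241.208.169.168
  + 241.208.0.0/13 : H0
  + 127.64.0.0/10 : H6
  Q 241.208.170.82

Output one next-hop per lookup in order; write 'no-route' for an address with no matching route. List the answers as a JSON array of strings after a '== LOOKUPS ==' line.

Apply in order:
  + 241.208.160.0/20 (H2) depth=20
  - 241.208.160.0/20 clear@20
  + 241.208.0.0/16 (H3) depth=16
  + 241.208.169.168/31 (H5) depth=31
  + 241.208.0.0/16 (H3) depth=16
  ? 241.208.169.168  path d0:-→d1:-→d2:-→d3:-→d4:-→d5:-→d6:-→d7:-→d8:-→d9:-→d10:-→d11:-→d12:-→d13:-→d14:-→d15:-→d16:H3→d17:-→d18:-→d19:-→d20:-→d21:-→d22:-→d23:-→d24:-→d25:-→d26:-→d27:-→d28:-→d29:-→d30:-→d31:H5  best=H5
  + 241.208.0.0/13 (H0) depth=13
  + 127.64.0.0/10 (H6) depth=10
  ? 241.208.170.82  path d0:-→d1:-→d2:-→d3:-→d4:-→d5:-→d6:-→d7:-→d8:-→d9:-→d10:-→d11:-→d12:-→d13:H0→d14:-→d15:-→d16:H3→d17:-→d18:-→d19:-→d20:-→d21:-→d22:-  best=H3

== LOOKUPS ==
["H5","H3"]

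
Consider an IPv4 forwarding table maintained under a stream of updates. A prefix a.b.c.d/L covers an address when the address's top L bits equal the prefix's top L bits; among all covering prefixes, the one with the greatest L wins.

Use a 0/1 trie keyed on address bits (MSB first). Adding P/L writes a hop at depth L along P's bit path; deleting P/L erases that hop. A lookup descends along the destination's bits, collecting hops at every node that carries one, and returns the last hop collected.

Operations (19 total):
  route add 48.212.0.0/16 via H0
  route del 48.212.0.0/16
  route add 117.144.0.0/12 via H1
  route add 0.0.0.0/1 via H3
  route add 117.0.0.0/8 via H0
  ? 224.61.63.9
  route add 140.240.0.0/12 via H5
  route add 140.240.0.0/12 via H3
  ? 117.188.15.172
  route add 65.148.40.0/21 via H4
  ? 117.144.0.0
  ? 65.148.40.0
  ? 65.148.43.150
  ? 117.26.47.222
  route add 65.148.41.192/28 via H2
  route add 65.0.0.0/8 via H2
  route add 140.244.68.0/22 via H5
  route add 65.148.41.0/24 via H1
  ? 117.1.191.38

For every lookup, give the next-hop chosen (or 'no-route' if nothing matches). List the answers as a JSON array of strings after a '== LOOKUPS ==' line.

Apply in order:
  + 48.212.0.0/16 (H0) depth=16
  - 48.212.0.0/16 clear@16
  + 117.144.0.0/12 (H1) depth=12
  + 0.0.0.0/1 (H3) depth=1
  + 117.0.0.0/8 (H0) depth=8
  lookup 224.61.63.9: bits ε walk d0:- -> no-route
  + 140.240.0.0/12 (H5) depth=12
  + 140.240.0.0/12 (H3) depth=12
  lookup 117.188.15.172: bits 0111010110 walk d0:-→d1:H3→d2:-→d3:-→d4:-→d5:-→d6:-→d7:-→d8:H0→d9:-→d10:- -> H0
  + 65.148.40.0/21 (H4) depth=21
  lookup 117.144.0.0: bits 011101011001 walk d0:-→d1:H3→d2:-→d3:-→d4:-→d5:-→d6:-→d7:-→d8:H0→d9:-→d10:-→d11:-→d12:H1 -> H1
  lookup 65.148.40.0: bits 010000011001010000101 walk d0:-→d1:H3→d2:-→d3:-→d4:-→d5:-→d6:-→d7:-→d8:-→d9:-→d10:-→d11:-→d12:-→d13:-→d14:-→d15:-→d16:-→d17:-→d18:-→d19:-→d20:-→d21:H4 -> H4
  lookup 65.148.43.150: bits 010000011001010000101 walk d0:-→d1:H3→d2:-→d3:-→d4:-→d5:-→d6:-→d7:-→d8:-→d9:-→d10:-→d11:-→d12:-→d13:-→d14:-→d15:-→d16:-→d17:-→d18:-→d19:-→d20:-→d21:H4 -> H4
  lookup 117.26.47.222: bits 01110101 walk d0:-→d1:H3→d2:-→d3:-→d4:-→d5:-→d6:-→d7:-→d8:H0 -> H0
  + 65.148.41.192/28 (H2) depth=28
  + 65.0.0.0/8 (H2) depth=8
  + 140.244.68.0/22 (H5) depth=22
  + 65.148.41.0/24 (H1) depth=24
  lookup 117.1.191.38: bits 01110101 walk d0:-→d1:H3→d2:-→d3:-→d4:-→d5:-→d6:-→d7:-→d8:H0 -> H0

== LOOKUPS ==
["no-route","H0","H1","H4","H4","H0","H0"]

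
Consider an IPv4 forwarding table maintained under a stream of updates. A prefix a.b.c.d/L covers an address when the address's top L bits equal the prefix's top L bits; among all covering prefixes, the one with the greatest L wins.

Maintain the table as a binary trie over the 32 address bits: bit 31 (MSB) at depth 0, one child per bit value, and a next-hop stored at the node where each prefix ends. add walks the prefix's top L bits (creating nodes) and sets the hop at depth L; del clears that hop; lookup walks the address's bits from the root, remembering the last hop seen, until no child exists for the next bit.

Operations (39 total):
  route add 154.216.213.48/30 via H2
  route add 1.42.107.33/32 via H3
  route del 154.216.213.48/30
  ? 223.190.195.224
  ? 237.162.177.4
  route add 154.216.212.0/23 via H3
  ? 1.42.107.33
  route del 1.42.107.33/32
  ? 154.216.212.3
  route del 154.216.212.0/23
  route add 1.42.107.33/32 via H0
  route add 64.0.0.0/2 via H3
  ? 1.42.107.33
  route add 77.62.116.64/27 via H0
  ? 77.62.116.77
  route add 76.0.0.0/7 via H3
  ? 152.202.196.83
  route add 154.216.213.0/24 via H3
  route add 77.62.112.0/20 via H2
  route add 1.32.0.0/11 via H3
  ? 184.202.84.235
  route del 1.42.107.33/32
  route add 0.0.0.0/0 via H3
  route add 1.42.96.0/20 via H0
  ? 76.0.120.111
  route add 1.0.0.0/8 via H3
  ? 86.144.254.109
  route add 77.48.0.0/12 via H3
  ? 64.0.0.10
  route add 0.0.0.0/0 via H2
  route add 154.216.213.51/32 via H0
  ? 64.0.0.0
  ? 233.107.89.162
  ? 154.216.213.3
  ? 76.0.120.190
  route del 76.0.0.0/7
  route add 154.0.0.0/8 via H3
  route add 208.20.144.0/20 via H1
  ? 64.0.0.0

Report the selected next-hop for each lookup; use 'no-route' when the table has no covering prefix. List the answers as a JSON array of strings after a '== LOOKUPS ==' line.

Process each operation:
  add 154.216.213.48/30 -> H2 at depth 30
  add 1.42.107.33/32 -> H3 at depth 32
  - 154.216.213.48/30 clear@30
  Q 223.190.195.224: descend 1 ; hops seen [∅] ; pick no-route
  Q 237.162.177.4: descend 1 ; hops seen [∅] ; pick no-route
  add 154.216.212.0/23 -> H3 at depth 23
  Q 1.42.107.33: descend 00000001001010100110101100100001 ; hops seen [H3] ; pick H3
  - 1.42.107.33/32 clear@32
  Q 154.216.212.3: descend 10011010110110001101010 ; hops seen [H3] ; pick H3
  - 154.216.212.0/23 clear@23
  add 1.42.107.33/32 -> H0 at depth 32
  add 64.0.0.0/2 -> H3 at depth 2
  Q 1.42.107.33: descend 00000001001010100110101100100001 ; hops seen [H0] ; pick H0
  add 77.62.116.64/27 -> H0 at depth 27
  Q 77.62.116.77: descend 010011010011111001110100010 ; hops seen [H3,H0] ; pick H0
  add 76.0.0.0/7 -> H3 at depth 7
  Q 152.202.196.83: descend 100110 ; hops seen [∅] ; pick no-route
  add 154.216.213.0/24 -> H3 at depth 24
  add 77.62.112.0/20 -> H2 at depth 20
  add 1.32.0.0/11 -> H3 at depth 11
  Q 184.202.84.235: descend 10 ; hops seen [∅] ; pick no-route
  - 1.42.107.33/32 clear@32
  add 0.0.0.0/0 -> H3 at depth 0
  add 1.42.96.0/20 -> H0 at depth 20
  Q 76.0.120.111: descend 0100110 ; hops seen [H3,H3,H3] ; pick H3
  add 1.0.0.0/8 -> H3 at depth 8
  Q 86.144.254.109: descend 010 ; hops seen [H3,H3] ; pick H3
  add 77.48.0.0/12 -> H3 at depth 12
  Q 64.0.0.10: descend 0100 ; hops seen [H3,H3] ; pick H3
  add 0.0.0.0/0 -> H2 at depth 0
  add 154.216.213.51/32 -> H0 at depth 32
  Q 64.0.0.0: descend 0100 ; hops seen [H2,H3] ; pick H3
  Q 233.107.89.162: descend 1 ; hops seen [H2] ; pick H2
  Q 154.216.213.3: descend 10011010110110001101010100 ; hops seen [H2,H3] ; pick H3
  Q 76.0.120.190: descend 0100110 ; hops seen [H2,H3,H3] ; pick H3
  - 76.0.0.0/7 clear@7
  add 154.0.0.0/8 -> H3 at depth 8
  add 208.20.144.0/20 -> H1 at depth 20
  Q 64.0.0.0: descend 0100 ; hops seen [H2,H3] ; pick H3

== LOOKUPS ==
["no-route","no-route","H3","H3","H0","H0","no-route","no-route","H3","H3","H3","H3","H2","H3","H3","H3"]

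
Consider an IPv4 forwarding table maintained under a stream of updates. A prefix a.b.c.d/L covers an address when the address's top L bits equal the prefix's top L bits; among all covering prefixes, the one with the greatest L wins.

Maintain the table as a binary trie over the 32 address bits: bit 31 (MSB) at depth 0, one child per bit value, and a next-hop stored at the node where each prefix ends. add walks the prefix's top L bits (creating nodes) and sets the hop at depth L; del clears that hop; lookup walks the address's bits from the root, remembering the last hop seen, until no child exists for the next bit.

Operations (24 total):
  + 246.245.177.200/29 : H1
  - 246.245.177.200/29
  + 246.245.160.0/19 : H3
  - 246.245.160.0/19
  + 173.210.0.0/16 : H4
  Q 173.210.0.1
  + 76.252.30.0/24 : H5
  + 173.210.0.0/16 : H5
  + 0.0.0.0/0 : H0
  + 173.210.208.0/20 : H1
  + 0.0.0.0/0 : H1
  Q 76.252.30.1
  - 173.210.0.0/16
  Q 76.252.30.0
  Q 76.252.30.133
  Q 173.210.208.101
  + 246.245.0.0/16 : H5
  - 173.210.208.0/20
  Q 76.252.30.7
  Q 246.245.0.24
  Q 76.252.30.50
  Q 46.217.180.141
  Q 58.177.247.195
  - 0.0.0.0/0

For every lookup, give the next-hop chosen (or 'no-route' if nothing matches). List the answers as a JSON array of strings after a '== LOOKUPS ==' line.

Apply in order:
  + 246.245.177.200/29 (H1) depth=29
  - 246.245.177.200/29 clear@29
  + 246.245.160.0/19 (H3) depth=19
  - 246.245.160.0/19 clear@19
  + 173.210.0.0/16 (H4) depth=16
  ? 173.210.0.1  path d0:-→d1:-→d2:-→d3:-→d4:-→d5:-→d6:-→d7:-→d8:-→d9:-→d10:-→d11:-→d12:-→d13:-→d14:-→d15:-→d16:H4  best=H4
  + 76.252.30.0/24 (H5) depth=24
  + 173.210.0.0/16 (H5) depth=16
  + 0.0.0.0/0 (H0) depth=0
  + 173.210.208.0/20 (H1) depth=20
  + 0.0.0.0/0 (H1) depth=0
  ? 76.252.30.1  path d0:H1→d1:-→d2:-→d3:-→d4:-→d5:-→d6:-→d7:-→d8:-→d9:-→d10:-→d11:-→d12:-→d13:-→d14:-→d15:-→d16:-→d17:-→d18:-→d19:-→d20:-→d21:-→d22:-→d23:-→d24:H5  best=H5
  - 173.210.0.0/16 clear@16
  ? 76.252.30.0  path d0:H1→d1:-→d2:-→d3:-→d4:-→d5:-→d6:-→d7:-→d8:-→d9:-→d10:-→d11:-→d12:-→d13:-→d14:-→d15:-→d16:-→d17:-→d18:-→d19:-→d20:-→d21:-→d22:-→d23:-→d24:H5  best=H5
  ? 76.252.30.133  path d0:H1→d1:-→d2:-→d3:-→d4:-→d5:-→d6:-→d7:-→d8:-→d9:-→d10:-→d11:-→d12:-→d13:-→d14:-→d15:-→d16:-→d17:-→d18:-→d19:-→d20:-→d21:-→d22:-→d23:-→d24:H5  best=H5
  ? 173.210.208.101  path d0:H1→d1:-→d2:-→d3:-→d4:-→d5:-→d6:-→d7:-→d8:-→d9:-→d10:-→d11:-→d12:-→d13:-→d14:-→d15:-→d16:-→d17:-→d18:-→d19:-→d20:H1  best=H1
  + 246.245.0.0/16 (H5) depth=16
  - 173.210.208.0/20 clear@20
  ? 76.252.30.7  path d0:H1→d1:-→d2:-→d3:-→d4:-→d5:-→d6:-→d7:-→d8:-→d9:-→d10:-→d11:-→d12:-→d13:-→d14:-→d15:-→d16:-→d17:-→d18:-→d19:-→d20:-→d21:-→d22:-→d23:-→d24:H5  best=H5
  ? 246.245.0.24  path d0:H1→d1:-→d2:-→d3:-→d4:-→d5:-→d6:-→d7:-→d8:-→d9:-→d10:-→d11:-→d12:-→d13:-→d14:-→d15:-→d16:H5  best=H5
  ? 76.252.30.50  path d0:H1→d1:-→d2:-→d3:-→d4:-→d5:-→d6:-→d7:-→d8:-→d9:-→d10:-→d11:-→d12:-→d13:-→d14:-→d15:-→d16:-→d17:-→d18:-→d19:-→d20:-→d21:-→d22:-→d23:-→d24:H5  best=H5
  ? 46.217.180.141  path d0:H1→d1:-  best=H1
  ? 58.177.247.195  path d0:H1→d1:-  best=H1
  - 0.0.0.0/0 clear@0

== LOOKUPS ==
["H4","H5","H5","H5","H1","H5","H5","H5","H1","H1"]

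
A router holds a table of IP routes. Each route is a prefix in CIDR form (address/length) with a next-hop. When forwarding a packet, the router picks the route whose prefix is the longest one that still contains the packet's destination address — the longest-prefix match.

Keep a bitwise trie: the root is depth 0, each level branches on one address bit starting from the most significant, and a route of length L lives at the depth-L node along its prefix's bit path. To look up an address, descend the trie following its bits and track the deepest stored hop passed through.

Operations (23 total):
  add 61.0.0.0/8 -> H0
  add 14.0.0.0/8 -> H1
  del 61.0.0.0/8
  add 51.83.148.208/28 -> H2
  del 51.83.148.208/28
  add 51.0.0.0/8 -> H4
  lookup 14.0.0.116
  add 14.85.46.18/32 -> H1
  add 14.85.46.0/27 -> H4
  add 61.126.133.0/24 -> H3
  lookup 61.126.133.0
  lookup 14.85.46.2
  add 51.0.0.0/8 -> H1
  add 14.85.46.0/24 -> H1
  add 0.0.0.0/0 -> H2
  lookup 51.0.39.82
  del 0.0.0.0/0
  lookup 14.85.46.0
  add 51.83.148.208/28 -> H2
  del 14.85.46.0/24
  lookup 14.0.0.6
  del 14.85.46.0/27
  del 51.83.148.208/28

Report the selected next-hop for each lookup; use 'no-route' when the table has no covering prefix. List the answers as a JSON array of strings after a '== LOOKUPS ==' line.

Apply in order:
  add 61.0.0.0/8 -> H0 at depth 8
  add 14.0.0.0/8 -> H1 at depth 8
  - 61.0.0.0/8 clear@8
  add 51.83.148.208/28 -> H2 at depth 28
  - 51.83.148.208/28 clear@28
  add 51.0.0.0/8 -> H4 at depth 8
  Q 14.0.0.116: descend 00001110 ; hops seen [H1] ; pick H1
  add 14.85.46.18/32 -> H1 at depth 32
  add 14.85.46.0/27 -> H4 at depth 27
  add 61.126.133.0/24 -> H3 at depth 24
  Q 61.126.133.0: descend 001111010111111010000101 ; hops seen [H3] ; pick H3
  Q 14.85.46.2: descend 000011100101010100101110000 ; hops seen [H1,H4] ; pick H4
  add 51.0.0.0/8 -> H1 at depth 8
  add 14.85.46.0/24 -> H1 at depth 24
  add 0.0.0.0/0 -> H2 at depth 0
  Q 51.0.39.82: descend 001100110 ; hops seen [H2,H1] ; pick H1
  - 0.0.0.0/0 clear@0
  Q 14.85.46.0: descend 000011100101010100101110000 ; hops seen [H1,H1,H4] ; pick H4
  add 51.83.148.208/28 -> H2 at depth 28
  - 14.85.46.0/24 clear@24
  Q 14.0.0.6: descend 000011100 ; hops seen [H1] ; pick H1
  - 14.85.46.0/27 clear@27
  - 51.83.148.208/28 clear@28

== LOOKUPS ==
["H1","H3","H4","H1","H4","H1"]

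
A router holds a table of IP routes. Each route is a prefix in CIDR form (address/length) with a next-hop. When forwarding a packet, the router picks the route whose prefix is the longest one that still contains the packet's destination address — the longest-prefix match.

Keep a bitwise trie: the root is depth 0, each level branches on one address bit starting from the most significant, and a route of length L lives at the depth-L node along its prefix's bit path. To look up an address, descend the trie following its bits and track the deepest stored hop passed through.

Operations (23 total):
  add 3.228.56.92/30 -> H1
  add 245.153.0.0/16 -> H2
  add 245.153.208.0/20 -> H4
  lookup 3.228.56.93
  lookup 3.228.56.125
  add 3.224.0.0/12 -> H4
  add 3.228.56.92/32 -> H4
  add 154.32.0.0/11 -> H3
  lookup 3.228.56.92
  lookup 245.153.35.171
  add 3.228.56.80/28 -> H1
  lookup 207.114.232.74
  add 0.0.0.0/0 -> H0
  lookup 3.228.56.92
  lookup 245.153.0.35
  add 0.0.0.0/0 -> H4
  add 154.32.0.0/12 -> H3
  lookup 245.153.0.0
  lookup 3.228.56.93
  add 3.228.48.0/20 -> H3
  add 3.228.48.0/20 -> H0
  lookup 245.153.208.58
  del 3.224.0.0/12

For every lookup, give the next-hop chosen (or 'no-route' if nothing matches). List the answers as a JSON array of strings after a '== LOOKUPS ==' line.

Apply in order:
  add 3.228.56.92/30 -> H1 at depth 30
  add 245.153.0.0/16 -> H2 at depth 16
  add 245.153.208.0/20 -> H4 at depth 20
  Q 3.228.56.93: descend 000000111110010000111000010111 ; hops seen [H1] ; pick H1
  Q 3.228.56.125: descend 00000011111001000011100001 ; hops seen [∅] ; pick no-route
  add 3.224.0.0/12 -> H4 at depth 12
  add 3.228.56.92/32 -> H4 at depth 32
  add 154.32.0.0/11 -> H3 at depth 11
  Q 3.228.56.92: descend 00000011111001000011100001011100 ; hops seen [H4,H1,H4] ; pick H4
  Q 245.153.35.171: descend 1111010110011001 ; hops seen [H2] ; pick H2
  add 3.228.56.80/28 -> H1 at depth 28
  Q 207.114.232.74: descend 11 ; hops seen [∅] ; pick no-route
  add 0.0.0.0/0 -> H0 at depth 0
  Q 3.228.56.92: descend 00000011111001000011100001011100 ; hops seen [H0,H4,H1,H1,H4] ; pick H4
  Q 245.153.0.35: descend 1111010110011001 ; hops seen [H0,H2] ; pick H2
  add 0.0.0.0/0 -> H4 at depth 0
  add 154.32.0.0/12 -> H3 at depth 12
  Q 245.153.0.0: descend 1111010110011001 ; hops seen [H4,H2] ; pick H2
  Q 3.228.56.93: descend 0000001111100100001110000101110 ; hops seen [H4,H4,H1,H1] ; pick H1
  add 3.228.48.0/20 -> H3 at depth 20
  add 3.228.48.0/20 -> H0 at depth 20
  Q 245.153.208.58: descend 11110101100110011101 ; hops seen [H4,H2,H4] ; pick H4
  - 3.224.0.0/12 clear@12

== LOOKUPS ==
["H1","no-route","H4","H2","no-route","H4","H2","H2","H1","H4"]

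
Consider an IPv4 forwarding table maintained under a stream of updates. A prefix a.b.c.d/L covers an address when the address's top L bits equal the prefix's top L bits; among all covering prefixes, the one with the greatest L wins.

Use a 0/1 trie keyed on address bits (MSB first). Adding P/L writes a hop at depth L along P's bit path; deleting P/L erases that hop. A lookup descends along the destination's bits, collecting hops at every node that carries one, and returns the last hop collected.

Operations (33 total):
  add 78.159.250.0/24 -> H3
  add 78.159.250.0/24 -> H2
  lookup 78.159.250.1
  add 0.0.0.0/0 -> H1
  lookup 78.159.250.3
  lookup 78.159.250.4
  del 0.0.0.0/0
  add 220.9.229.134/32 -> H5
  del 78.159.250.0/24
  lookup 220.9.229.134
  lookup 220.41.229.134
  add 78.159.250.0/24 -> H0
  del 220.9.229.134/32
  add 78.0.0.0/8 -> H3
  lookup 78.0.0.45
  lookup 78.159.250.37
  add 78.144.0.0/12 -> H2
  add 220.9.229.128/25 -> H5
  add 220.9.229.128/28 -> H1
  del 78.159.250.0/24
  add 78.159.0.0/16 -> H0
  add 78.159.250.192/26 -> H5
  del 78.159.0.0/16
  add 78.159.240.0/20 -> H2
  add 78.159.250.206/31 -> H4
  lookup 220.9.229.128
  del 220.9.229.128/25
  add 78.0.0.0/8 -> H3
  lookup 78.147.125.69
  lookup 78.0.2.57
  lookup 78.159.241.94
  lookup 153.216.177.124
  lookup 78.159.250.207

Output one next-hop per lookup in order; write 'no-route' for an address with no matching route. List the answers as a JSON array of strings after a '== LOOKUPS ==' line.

Apply in order:
  add 78.159.250.0/24 -> H3 at depth 24
  add 78.159.250.0/24 -> H2 at depth 24
  ? 78.159.250.1  path d0:-→d1:-→d2:-→d3:-→d4:-→d5:-→d6:-→d7:-→d8:-→d9:-→d10:-→d11:-→d12:-→d13:-→d14:-→d15:-→d16:-→d17:-→d18:-→d19:-→d20:-→d21:-→d22:-→d23:-→d24:H2  best=H2
  add 0.0.0.0/0 -> H1 at depth 0
  ? 78.159.250.3  path d0:H1→d1:-→d2:-→d3:-→d4:-→d5:-→d6:-→d7:-→d8:-→d9:-→d10:-→d11:-→d12:-→d13:-→d14:-→d15:-→d16:-→d17:-→d18:-→d19:-→d20:-→d21:-→d22:-→d23:-→d24:H2  best=H2
  ? 78.159.250.4  path d0:H1→d1:-→d2:-→d3:-→d4:-→d5:-→d6:-→d7:-→d8:-→d9:-→d10:-→d11:-→d12:-→d13:-→d14:-→d15:-→d16:-→d17:-→d18:-→d19:-→d20:-→d21:-→d22:-→d23:-→d24:H2  best=H2
  del 0.0.0.0/0 (clear depth 0)
  add 220.9.229.134/32 -> H5 at depth 32
  del 78.159.250.0/24 (clear depth 24)
  ? 220.9.229.134  path d0:-→d1:-→d2:-→d3:-→d4:-→d5:-→d6:-→d7:-→d8:-→d9:-→d10:-→d11:-→d12:-→d13:-→d14:-→d15:-→d16:-→d17:-→d18:-→d19:-→d20:-→d21:-→d22:-→d23:-→d24:-→d25:-→d26:-→d27:-→d28:-→d29:-→d30:-→d31:-→d32:H5  best=H5
  ? 220.41.229.134  path d0:-→d1:-→d2:-→d3:-→d4:-→d5:-→d6:-→d7:-→d8:-→d9:-→d10:-  best=no-route
  add 78.159.250.0/24 -> H0 at depth 24
  del 220.9.229.134/32 (clear depth 32)
  add 78.0.0.0/8 -> H3 at depth 8
  ? 78.0.0.45  path d0:-→d1:-→d2:-→d3:-→d4:-→d5:-→d6:-→d7:-→d8:H3  best=H3
  ? 78.159.250.37  path d0:-→d1:-→d2:-→d3:-→d4:-→d5:-→d6:-→d7:-→d8:H3→d9:-→d10:-→d11:-→d12:-→d13:-→d14:-→d15:-→d16:-→d17:-→d18:-→d19:-→d20:-→d21:-→d22:-→d23:-→d24:H0  best=H0
  add 78.144.0.0/12 -> H2 at depth 12
  add 220.9.229.128/25 -> H5 at depth 25
  add 220.9.229.128/28 -> H1 at depth 28
  del 78.159.250.0/24 (clear depth 24)
  add 78.159.0.0/16 -> H0 at depth 16
  add 78.159.250.192/26 -> H5 at depth 26
  del 78.159.0.0/16 (clear depth 16)
  add 78.159.240.0/20 -> H2 at depth 20
  add 78.159.250.206/31 -> H4 at depth 31
  ? 220.9.229.128  path d0:-→d1:-→d2:-→d3:-→d4:-→d5:-→d6:-→d7:-→d8:-→d9:-→d10:-→d11:-→d12:-→d13:-→d14:-→d15:-→d16:-→d17:-→d18:-→d19:-→d20:-→d21:-→d22:-→d23:-→d24:-→d25:H5→d26:-→d27:-→d28:H1→d29:-  best=H1
  del 220.9.229.128/25 (clear depth 25)
  add 78.0.0.0/8 -> H3 at depth 8
  ? 78.147.125.69  path d0:-→d1:-→d2:-→d3:-→d4:-→d5:-→d6:-→d7:-→d8:H3→d9:-→d10:-→d11:-→d12:H2  best=H2
  ? 78.0.2.57  path d0:-→d1:-→d2:-→d3:-→d4:-→d5:-→d6:-→d7:-→d8:H3  best=H3
  ? 78.159.241.94  path d0:-→d1:-→d2:-→d3:-→d4:-→d5:-→d6:-→d7:-→d8:H3→d9:-→d10:-→d11:-→d12:H2→d13:-→d14:-→d15:-→d16:-→d17:-→d18:-→d19:-→d20:H2  best=H2
  ? 153.216.177.124  path d0:-→d1:-  best=no-route
  ? 78.159.250.207  path d0:-→d1:-→d2:-→d3:-→d4:-→d5:-→d6:-→d7:-→d8:H3→d9:-→d10:-→d11:-→d12:H2→d13:-→d14:-→d15:-→d16:-→d17:-→d18:-→d19:-→d20:H2→d21:-→d22:-→d23:-→d24:-→d25:-→d26:H5→d27:-→d28:-→d29:-→d30:-→d31:H4  best=H4

== LOOKUPS ==
["H2","H2","H2","H5","no-route","H3","H0","H1","H2","H3","H2","no-route","H4"]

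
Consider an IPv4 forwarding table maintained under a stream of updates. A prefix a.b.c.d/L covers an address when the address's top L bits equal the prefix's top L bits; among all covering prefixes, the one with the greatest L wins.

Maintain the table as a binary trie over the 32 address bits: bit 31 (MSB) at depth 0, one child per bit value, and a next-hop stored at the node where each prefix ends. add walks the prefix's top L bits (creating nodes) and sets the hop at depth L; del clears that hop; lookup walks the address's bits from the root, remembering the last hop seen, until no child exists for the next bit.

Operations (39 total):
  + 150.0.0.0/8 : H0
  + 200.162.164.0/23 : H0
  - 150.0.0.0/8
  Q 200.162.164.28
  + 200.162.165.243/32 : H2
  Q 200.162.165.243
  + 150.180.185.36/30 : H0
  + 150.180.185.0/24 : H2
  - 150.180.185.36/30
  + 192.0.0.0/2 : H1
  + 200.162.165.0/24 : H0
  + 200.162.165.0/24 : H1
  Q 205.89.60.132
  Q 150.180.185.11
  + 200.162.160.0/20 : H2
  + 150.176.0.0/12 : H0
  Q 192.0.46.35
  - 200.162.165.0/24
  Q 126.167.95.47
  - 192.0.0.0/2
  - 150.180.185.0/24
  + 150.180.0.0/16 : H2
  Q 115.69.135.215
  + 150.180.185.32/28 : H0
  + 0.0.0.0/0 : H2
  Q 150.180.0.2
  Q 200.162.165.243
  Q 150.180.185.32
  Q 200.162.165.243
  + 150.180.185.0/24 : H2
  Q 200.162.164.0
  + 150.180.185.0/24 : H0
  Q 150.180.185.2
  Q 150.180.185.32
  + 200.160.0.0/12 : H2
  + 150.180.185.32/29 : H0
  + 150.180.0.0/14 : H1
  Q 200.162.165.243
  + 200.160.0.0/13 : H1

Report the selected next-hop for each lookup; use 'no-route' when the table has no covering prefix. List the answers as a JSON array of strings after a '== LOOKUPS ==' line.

Process each operation:
  + 150.0.0.0/8 (H0) depth=8
  + 200.162.164.0/23 (H0) depth=23
  del 150.0.0.0/8 (clear depth 8)
  Q 200.162.164.28: descend 11001000101000101010010 ; hops seen [H0] ; pick H0
  + 200.162.165.243/32 (H2) depth=32
  Q 200.162.165.243: descend 11001000101000101010010111110011 ; hops seen [H0,H2] ; pick H2
  + 150.180.185.36/30 (H0) depth=30
  + 150.180.185.0/24 (H2) depth=24
  del 150.180.185.36/30 (clear depth 30)
  + 192.0.0.0/2 (H1) depth=2
  + 200.162.165.0/24 (H0) depth=24
  + 200.162.165.0/24 (H1) depth=24
  Q 205.89.60.132: descend 11001 ; hops seen [H1] ; pick H1
  Q 150.180.185.11: descend 10010110101101001011100100 ; hops seen [H2] ; pick H2
  + 200.162.160.0/20 (H2) depth=20
  + 150.176.0.0/12 (H0) depth=12
  Q 192.0.46.35: descend 1100 ; hops seen [H1] ; pick H1
  del 200.162.165.0/24 (clear depth 24)
  Q 126.167.95.47: descend ε ; hops seen [∅] ; pick no-route
  del 192.0.0.0/2 (clear depth 2)
  del 150.180.185.0/24 (clear depth 24)
  + 150.180.0.0/16 (H2) depth=16
  Q 115.69.135.215: descend ε ; hops seen [∅] ; pick no-route
  + 150.180.185.32/28 (H0) depth=28
  + 0.0.0.0/0 (H2) depth=0
  Q 150.180.0.2: descend 1001011010110100 ; hops seen [H2,H0,H2] ; pick H2
  Q 200.162.165.243: descend 11001000101000101010010111110011 ; hops seen [H2,H2,H0,H2] ; pick H2
  Q 150.180.185.32: descend 10010110101101001011100100100 ; hops seen [H2,H0,H2,H0] ; pick H0
  Q 200.162.165.243: descend 11001000101000101010010111110011 ; hops seen [H2,H2,H0,H2] ; pick H2
  + 150.180.185.0/24 (H2) depth=24
  Q 200.162.164.0: descend 11001000101000101010010 ; hops seen [H2,H2,H0] ; pick H0
  + 150.180.185.0/24 (H0) depth=24
  Q 150.180.185.2: descend 10010110101101001011100100 ; hops seen [H2,H0,H2,H0] ; pick H0
  Q 150.180.185.32: descend 10010110101101001011100100100 ; hops seen [H2,H0,H2,H0,H0] ; pick H0
  + 200.160.0.0/12 (H2) depth=12
  + 150.180.185.32/29 (H0) depth=29
  + 150.180.0.0/14 (H1) depth=14
  Q 200.162.165.243: descend 11001000101000101010010111110011 ; hops seen [H2,H2,H2,H0,H2] ; pick H2
  + 200.160.0.0/13 (H1) depth=13

== LOOKUPS ==
["H0","H2","H1","H2","H1","no-route","no-route","H2","H2","H0","H2","H0","H0","H0","H2"]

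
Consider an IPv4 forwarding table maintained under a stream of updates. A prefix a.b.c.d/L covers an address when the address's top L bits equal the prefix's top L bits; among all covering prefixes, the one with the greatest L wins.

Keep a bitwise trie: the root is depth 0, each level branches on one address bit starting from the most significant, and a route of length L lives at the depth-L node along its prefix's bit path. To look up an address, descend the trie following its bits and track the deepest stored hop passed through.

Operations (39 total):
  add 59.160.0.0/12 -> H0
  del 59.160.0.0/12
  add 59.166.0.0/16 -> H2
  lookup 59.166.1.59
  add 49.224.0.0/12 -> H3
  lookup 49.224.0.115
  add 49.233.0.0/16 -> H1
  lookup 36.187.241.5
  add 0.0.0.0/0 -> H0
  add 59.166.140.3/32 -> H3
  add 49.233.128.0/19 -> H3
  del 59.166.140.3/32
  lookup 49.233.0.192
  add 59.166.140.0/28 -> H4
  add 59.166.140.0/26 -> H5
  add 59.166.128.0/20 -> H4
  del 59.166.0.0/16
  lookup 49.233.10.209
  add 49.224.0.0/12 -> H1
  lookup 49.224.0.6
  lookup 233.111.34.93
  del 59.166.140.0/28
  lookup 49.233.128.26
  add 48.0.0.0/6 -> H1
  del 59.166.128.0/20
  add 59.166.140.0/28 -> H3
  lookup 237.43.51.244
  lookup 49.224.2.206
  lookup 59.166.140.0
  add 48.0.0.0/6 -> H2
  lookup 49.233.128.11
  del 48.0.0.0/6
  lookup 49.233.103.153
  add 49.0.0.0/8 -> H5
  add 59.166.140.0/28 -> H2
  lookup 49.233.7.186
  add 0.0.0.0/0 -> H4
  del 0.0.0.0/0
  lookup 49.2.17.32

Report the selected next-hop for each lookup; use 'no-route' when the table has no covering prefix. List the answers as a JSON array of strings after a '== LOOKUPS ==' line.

Process each operation:
  add 59.160.0.0/12 -> H0 at depth 12
  - 59.160.0.0/12 clear@12
  add 59.166.0.0/16 -> H2 at depth 16
  Q 59.166.1.59: descend 0011101110100110 ; hops seen [H2] ; pick H2
  add 49.224.0.0/12 -> H3 at depth 12
  Q 49.224.0.115: descend 001100011110 ; hops seen [H3] ; pick H3
  add 49.233.0.0/16 -> H1 at depth 16
  Q 36.187.241.5: descend 001 ; hops seen [∅] ; pick no-route
  add 0.0.0.0/0 -> H0 at depth 0
  add 59.166.140.3/32 -> H3 at depth 32
  add 49.233.128.0/19 -> H3 at depth 19
  - 59.166.140.3/32 clear@32
  Q 49.233.0.192: descend 0011000111101001 ; hops seen [H0,H3,H1] ; pick H1
  add 59.166.140.0/28 -> H4 at depth 28
  add 59.166.140.0/26 -> H5 at depth 26
  add 59.166.128.0/20 -> H4 at depth 20
  - 59.166.0.0/16 clear@16
  Q 49.233.10.209: descend 0011000111101001 ; hops seen [H0,H3,H1] ; pick H1
  add 49.224.0.0/12 -> H1 at depth 12
  Q 49.224.0.6: descend 001100011110 ; hops seen [H0,H1] ; pick H1
  Q 233.111.34.93: descend ε ; hops seen [H0] ; pick H0
  - 59.166.140.0/28 clear@28
  Q 49.233.128.26: descend 0011000111101001100 ; hops seen [H0,H1,H1,H3] ; pick H3
  add 48.0.0.0/6 -> H1 at depth 6
  - 59.166.128.0/20 clear@20
  add 59.166.140.0/28 -> H3 at depth 28
  Q 237.43.51.244: descend ε ; hops seen [H0] ; pick H0
  Q 49.224.2.206: descend 001100011110 ; hops seen [H0,H1,H1] ; pick H1
  Q 59.166.140.0: descend 001110111010011010001100000000 ; hops seen [H0,H5,H3] ; pick H3
  add 48.0.0.0/6 -> H2 at depth 6
  Q 49.233.128.11: descend 0011000111101001100 ; hops seen [H0,H2,H1,H1,H3] ; pick H3
  - 48.0.0.0/6 clear@6
  Q 49.233.103.153: descend 0011000111101001 ; hops seen [H0,H1,H1] ; pick H1
  add 49.0.0.0/8 -> H5 at depth 8
  add 59.166.140.0/28 -> H2 at depth 28
  Q 49.233.7.186: descend 0011000111101001 ; hops seen [H0,H5,H1,H1] ; pick H1
  add 0.0.0.0/0 -> H4 at depth 0
  - 0.0.0.0/0 clear@0
  Q 49.2.17.32: descend 00110001 ; hops seen [H5] ; pick H5

== LOOKUPS ==
["H2","H3","no-route","H1","H1","H1","H0","H3","H0","H1","H3","H3","H1","H1","H5"]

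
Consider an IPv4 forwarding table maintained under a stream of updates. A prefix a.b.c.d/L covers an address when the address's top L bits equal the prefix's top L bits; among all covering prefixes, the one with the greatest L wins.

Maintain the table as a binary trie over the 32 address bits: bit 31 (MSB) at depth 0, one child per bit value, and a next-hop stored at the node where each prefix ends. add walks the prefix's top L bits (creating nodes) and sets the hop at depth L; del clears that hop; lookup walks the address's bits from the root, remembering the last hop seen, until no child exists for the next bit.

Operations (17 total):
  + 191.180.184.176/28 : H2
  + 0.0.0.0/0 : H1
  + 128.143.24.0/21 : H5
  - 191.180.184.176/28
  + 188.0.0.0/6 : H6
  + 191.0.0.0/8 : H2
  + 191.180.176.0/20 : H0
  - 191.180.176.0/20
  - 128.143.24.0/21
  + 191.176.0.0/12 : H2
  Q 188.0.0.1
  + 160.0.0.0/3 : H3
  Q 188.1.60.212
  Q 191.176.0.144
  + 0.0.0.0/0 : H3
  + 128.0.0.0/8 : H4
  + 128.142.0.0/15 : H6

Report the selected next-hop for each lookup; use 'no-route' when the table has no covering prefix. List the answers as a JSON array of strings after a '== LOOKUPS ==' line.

Trace:
  add 191.180.184.176/28 -> H2 at depth 28
  add 0.0.0.0/0 -> H1 at depth 0
  add 128.143.24.0/21 -> H5 at depth 21
  del 191.180.184.176/28 (clear depth 28)
  add 188.0.0.0/6 -> H6 at depth 6
  add 191.0.0.0/8 -> H2 at depth 8
  add 191.180.176.0/20 -> H0 at depth 20
  del 191.180.176.0/20 (clear depth 20)
  del 128.143.24.0/21 (clear depth 21)
  add 191.176.0.0/12 -> H2 at depth 12
  ? 188.0.0.1  path d0:H1→d1:-→d2:-→d3:-→d4:-→d5:-→d6:H6  best=H6
  add 160.0.0.0/3 -> H3 at depth 3
  ? 188.1.60.212  path d0:H1→d1:-→d2:-→d3:H3→d4:-→d5:-→d6:H6  best=H6
  ? 191.176.0.144  path d0:H1→d1:-→d2:-→d3:H3→d4:-→d5:-→d6:H6→d7:-→d8:H2→d9:-→d10:-→d11:-→d12:H2→d13:-  best=H2
  add 0.0.0.0/0 -> H3 at depth 0
  add 128.0.0.0/8 -> H4 at depth 8
  add 128.142.0.0/15 -> H6 at depth 15

== LOOKUPS ==
["H6","H6","H2"]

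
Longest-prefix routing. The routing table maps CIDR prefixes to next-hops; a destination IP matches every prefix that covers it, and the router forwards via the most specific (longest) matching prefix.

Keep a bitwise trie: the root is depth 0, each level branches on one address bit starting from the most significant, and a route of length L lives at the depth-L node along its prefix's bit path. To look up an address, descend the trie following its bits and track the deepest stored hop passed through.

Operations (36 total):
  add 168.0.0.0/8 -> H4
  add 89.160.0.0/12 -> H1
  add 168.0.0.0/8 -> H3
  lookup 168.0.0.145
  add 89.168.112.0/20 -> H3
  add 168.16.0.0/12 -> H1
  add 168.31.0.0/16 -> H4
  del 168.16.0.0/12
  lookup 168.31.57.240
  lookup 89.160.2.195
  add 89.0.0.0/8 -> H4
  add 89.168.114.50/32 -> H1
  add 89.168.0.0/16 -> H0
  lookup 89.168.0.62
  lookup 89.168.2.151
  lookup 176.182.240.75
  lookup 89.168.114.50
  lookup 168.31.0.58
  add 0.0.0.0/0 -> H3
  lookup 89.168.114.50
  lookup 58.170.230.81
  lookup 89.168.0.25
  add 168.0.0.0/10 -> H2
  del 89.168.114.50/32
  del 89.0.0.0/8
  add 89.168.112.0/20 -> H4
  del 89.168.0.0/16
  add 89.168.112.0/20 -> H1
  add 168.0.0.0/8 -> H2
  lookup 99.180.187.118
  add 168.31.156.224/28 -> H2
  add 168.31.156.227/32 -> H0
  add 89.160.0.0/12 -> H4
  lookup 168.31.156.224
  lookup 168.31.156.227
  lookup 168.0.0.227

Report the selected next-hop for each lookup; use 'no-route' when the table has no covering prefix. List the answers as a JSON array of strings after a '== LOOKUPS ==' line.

Apply in order:
  add 168.0.0.0/8 -> H4 at depth 8
  add 89.160.0.0/12 -> H1 at depth 12
  add 168.0.0.0/8 -> H3 at depth 8
  Q 168.0.0.145: descend 10101000 ; hops seen [H3] ; pick H3
  add 89.168.112.0/20 -> H3 at depth 20
  add 168.16.0.0/12 -> H1 at depth 12
  add 168.31.0.0/16 -> H4 at depth 16
  del 168.16.0.0/12 (clear depth 12)
  Q 168.31.57.240: descend 1010100000011111 ; hops seen [H3,H4] ; pick H4
  Q 89.160.2.195: descend 010110011010 ; hops seen [H1] ; pick H1
  add 89.0.0.0/8 -> H4 at depth 8
  add 89.168.114.50/32 -> H1 at depth 32
  add 89.168.0.0/16 -> H0 at depth 16
  Q 89.168.0.62: descend 01011001101010000 ; hops seen [H4,H1,H0] ; pick H0
  Q 89.168.2.151: descend 01011001101010000 ; hops seen [H4,H1,H0] ; pick H0
  Q 176.182.240.75: descend 101 ; hops seen [∅] ; pick no-route
  Q 89.168.114.50: descend 01011001101010000111001000110010 ; hops seen [H4,H1,H0,H3,H1] ; pick H1
  Q 168.31.0.58: descend 1010100000011111 ; hops seen [H3,H4] ; pick H4
  add 0.0.0.0/0 -> H3 at depth 0
  Q 89.168.114.50: descend 01011001101010000111001000110010 ; hops seen [H3,H4,H1,H0,H3,H1] ; pick H1
  Q 58.170.230.81: descend 0 ; hops seen [H3] ; pick H3
  Q 89.168.0.25: descend 01011001101010000 ; hops seen [H3,H4,H1,H0] ; pick H0
  add 168.0.0.0/10 -> H2 at depth 10
  del 89.168.114.50/32 (clear depth 32)
  del 89.0.0.0/8 (clear depth 8)
  add 89.168.112.0/20 -> H4 at depth 20
  del 89.168.0.0/16 (clear depth 16)
  add 89.168.112.0/20 -> H1 at depth 20
  add 168.0.0.0/8 -> H2 at depth 8
  Q 99.180.187.118: descend 01 ; hops seen [H3] ; pick H3
  add 168.31.156.224/28 -> H2 at depth 28
  add 168.31.156.227/32 -> H0 at depth 32
  add 89.160.0.0/12 -> H4 at depth 12
  Q 168.31.156.224: descend 101010000001111110011100111000 ; hops seen [H3,H2,H2,H4,H2] ; pick H2
  Q 168.31.156.227: descend 10101000000111111001110011100011 ; hops seen [H3,H2,H2,H4,H2,H0] ; pick H0
  Q 168.0.0.227: descend 10101000000 ; hops seen [H3,H2,H2] ; pick H2

== LOOKUPS ==
["H3","H4","H1","H0","H0","no-route","H1","H4","H1","H3","H0","H3","H2","H0","H2"]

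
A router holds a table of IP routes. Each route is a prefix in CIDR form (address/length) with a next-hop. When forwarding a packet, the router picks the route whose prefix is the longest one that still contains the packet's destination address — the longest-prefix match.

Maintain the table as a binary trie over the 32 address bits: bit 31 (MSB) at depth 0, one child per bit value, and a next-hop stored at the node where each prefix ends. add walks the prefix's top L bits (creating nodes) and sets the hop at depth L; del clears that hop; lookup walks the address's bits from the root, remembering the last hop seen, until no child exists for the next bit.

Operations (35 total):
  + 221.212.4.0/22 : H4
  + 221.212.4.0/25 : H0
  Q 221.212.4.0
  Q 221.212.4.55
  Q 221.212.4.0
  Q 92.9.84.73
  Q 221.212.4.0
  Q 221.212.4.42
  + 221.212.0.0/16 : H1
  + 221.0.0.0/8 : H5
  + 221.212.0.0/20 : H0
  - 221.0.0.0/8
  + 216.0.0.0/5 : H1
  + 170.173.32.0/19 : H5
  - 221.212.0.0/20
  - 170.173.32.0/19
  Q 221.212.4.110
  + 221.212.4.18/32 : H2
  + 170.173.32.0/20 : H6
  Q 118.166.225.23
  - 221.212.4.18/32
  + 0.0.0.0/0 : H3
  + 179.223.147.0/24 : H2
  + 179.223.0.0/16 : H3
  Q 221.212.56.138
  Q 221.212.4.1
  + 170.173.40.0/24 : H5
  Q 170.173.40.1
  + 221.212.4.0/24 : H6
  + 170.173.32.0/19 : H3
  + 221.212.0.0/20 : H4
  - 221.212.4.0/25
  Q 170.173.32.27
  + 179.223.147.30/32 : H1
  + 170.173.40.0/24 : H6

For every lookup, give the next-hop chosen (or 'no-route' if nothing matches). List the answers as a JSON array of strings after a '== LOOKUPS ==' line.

Trace:
  add 221.212.4.0/22 -> H4 at depth 22
  add 221.212.4.0/25 -> H0 at depth 25
  Q 221.212.4.0: descend 1101110111010100000001000 ; hops seen [H4,H0] ; pick H0
  Q 221.212.4.55: descend 1101110111010100000001000 ; hops seen [H4,H0] ; pick H0
  Q 221.212.4.0: descend 1101110111010100000001000 ; hops seen [H4,H0] ; pick H0
  Q 92.9.84.73: descend ε ; hops seen [∅] ; pick no-route
  Q 221.212.4.0: descend 1101110111010100000001000 ; hops seen [H4,H0] ; pick H0
  Q 221.212.4.42: descend 1101110111010100000001000 ; hops seen [H4,H0] ; pick H0
  add 221.212.0.0/16 -> H1 at depth 16
  add 221.0.0.0/8 -> H5 at depth 8
  add 221.212.0.0/20 -> H0 at depth 20
  del 221.0.0.0/8 (clear depth 8)
  add 216.0.0.0/5 -> H1 at depth 5
  add 170.173.32.0/19 -> H5 at depth 19
  del 221.212.0.0/20 (clear depth 20)
  del 170.173.32.0/19 (clear depth 19)
  Q 221.212.4.110: descend 1101110111010100000001000 ; hops seen [H1,H1,H4,H0] ; pick H0
  add 221.212.4.18/32 -> H2 at depth 32
  add 170.173.32.0/20 -> H6 at depth 20
  Q 118.166.225.23: descend ε ; hops seen [∅] ; pick no-route
  del 221.212.4.18/32 (clear depth 32)
  add 0.0.0.0/0 -> H3 at depth 0
  add 179.223.147.0/24 -> H2 at depth 24
  add 179.223.0.0/16 -> H3 at depth 16
  Q 221.212.56.138: descend 110111011101010000 ; hops seen [H3,H1,H1] ; pick H1
  Q 221.212.4.1: descend 110111011101010000000100000 ; hops seen [H3,H1,H1,H4,H0] ; pick H0
  add 170.173.40.0/24 -> H5 at depth 24
  Q 170.173.40.1: descend 101010101010110100101000 ; hops seen [H3,H6,H5] ; pick H5
  add 221.212.4.0/24 -> H6 at depth 24
  add 170.173.32.0/19 -> H3 at depth 19
  add 221.212.0.0/20 -> H4 at depth 20
  del 221.212.4.0/25 (clear depth 25)
  Q 170.173.32.27: descend 10101010101011010010 ; hops seen [H3,H3,H6] ; pick H6
  add 179.223.147.30/32 -> H1 at depth 32
  add 170.173.40.0/24 -> H6 at depth 24

== LOOKUPS ==
["H0","H0","H0","no-route","H0","H0","H0","no-route","H1","H0","H5","H6"]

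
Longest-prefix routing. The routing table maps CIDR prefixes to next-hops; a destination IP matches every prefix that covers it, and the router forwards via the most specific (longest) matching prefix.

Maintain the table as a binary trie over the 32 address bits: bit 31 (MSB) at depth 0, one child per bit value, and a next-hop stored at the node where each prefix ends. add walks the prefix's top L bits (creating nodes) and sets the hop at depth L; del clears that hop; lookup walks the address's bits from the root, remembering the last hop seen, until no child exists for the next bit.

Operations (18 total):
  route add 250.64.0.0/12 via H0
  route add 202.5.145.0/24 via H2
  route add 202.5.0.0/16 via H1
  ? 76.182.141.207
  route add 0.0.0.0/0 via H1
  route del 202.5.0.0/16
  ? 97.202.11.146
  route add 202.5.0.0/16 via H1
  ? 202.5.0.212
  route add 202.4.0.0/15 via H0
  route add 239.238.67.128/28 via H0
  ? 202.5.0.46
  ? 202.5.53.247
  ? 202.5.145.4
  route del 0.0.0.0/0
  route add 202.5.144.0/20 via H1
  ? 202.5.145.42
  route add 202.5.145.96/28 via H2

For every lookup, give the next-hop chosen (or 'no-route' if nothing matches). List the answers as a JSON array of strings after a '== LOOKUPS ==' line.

Apply in order:
  + 250.64.0.0/12 (H0) depth=12
  + 202.5.145.0/24 (H2) depth=24
  + 202.5.0.0/16 (H1) depth=16
  lookup 76.182.141.207: bits ε walk d0:- -> no-route
  + 0.0.0.0/0 (H1) depth=0
  - 202.5.0.0/16 clear@16
  lookup 97.202.11.146: bits ε walk d0:H1 -> H1
  + 202.5.0.0/16 (H1) depth=16
  lookup 202.5.0.212: bits 1100101000000101 walk d0:H1→d1:-→d2:-→d3:-→d4:-→d5:-→d6:-→d7:-→d8:-→d9:-→d10:-→d11:-→d12:-→d13:-→d14:-→d15:-→d16:H1 -> H1
  + 202.4.0.0/15 (H0) depth=15
  + 239.238.67.128/28 (H0) depth=28
  lookup 202.5.0.46: bits 1100101000000101 walk d0:H1→d1:-→d2:-→d3:-→d4:-→d5:-→d6:-→d7:-→d8:-→d9:-→d10:-→d11:-→d12:-→d13:-→d14:-→d15:H0→d16:H1 -> H1
  lookup 202.5.53.247: bits 1100101000000101 walk d0:H1→d1:-→d2:-→d3:-→d4:-→d5:-→d6:-→d7:-→d8:-→d9:-→d10:-→d11:-→d12:-→d13:-→d14:-→d15:H0→d16:H1 -> H1
  lookup 202.5.145.4: bits 110010100000010110010001 walk d0:H1→d1:-→d2:-→d3:-→d4:-→d5:-→d6:-→d7:-→d8:-→d9:-→d10:-→d11:-→d12:-→d13:-→d14:-→d15:H0→d16:H1→d17:-→d18:-→d19:-→d20:-→d21:-→d22:-→d23:-→d24:H2 -> H2
  - 0.0.0.0/0 clear@0
  + 202.5.144.0/20 (H1) depth=20
  lookup 202.5.145.42: bits 110010100000010110010001 walk d0:-→d1:-→d2:-→d3:-→d4:-→d5:-→d6:-→d7:-→d8:-→d9:-→d10:-→d11:-→d12:-→d13:-→d14:-→d15:H0→d16:H1→d17:-→d18:-→d19:-→d20:H1→d21:-→d22:-→d23:-→d24:H2 -> H2
  + 202.5.145.96/28 (H2) depth=28

== LOOKUPS ==
["no-route","H1","H1","H1","H1","H2","H2"]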